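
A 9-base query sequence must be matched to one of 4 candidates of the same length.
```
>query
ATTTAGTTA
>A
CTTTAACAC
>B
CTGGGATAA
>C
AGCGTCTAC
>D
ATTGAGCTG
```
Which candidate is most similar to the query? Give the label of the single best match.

D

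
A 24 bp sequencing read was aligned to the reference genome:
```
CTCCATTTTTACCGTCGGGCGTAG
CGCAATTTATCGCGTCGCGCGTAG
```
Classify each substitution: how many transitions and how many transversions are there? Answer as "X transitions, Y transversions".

Mismatches (1-based):
site 2: T→G (pyrimidine→purine, transversion)
site 4: C→A (pyrimidine→purine, transversion)
site 9: T→A (pyrimidine→purine, transversion)
site 11: A→C (purine→pyrimidine, transversion)
site 12: C→G (pyrimidine→purine, transversion)
site 18: G→C (purine→pyrimidine, transversion)

0 transitions, 6 transversions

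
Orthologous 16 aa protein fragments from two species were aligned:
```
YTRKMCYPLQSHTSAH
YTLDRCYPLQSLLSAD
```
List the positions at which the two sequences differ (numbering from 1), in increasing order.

Scanning 1-based: 3: R/L; 4: K/D; 5: M/R; 12: H/L; 13: T/L; 16: H/D.

3, 4, 5, 12, 13, 16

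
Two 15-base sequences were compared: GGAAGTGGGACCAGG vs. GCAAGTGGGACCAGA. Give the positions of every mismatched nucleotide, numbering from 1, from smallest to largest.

Differences at position 2 (G→C), position 15 (G→A).

2, 15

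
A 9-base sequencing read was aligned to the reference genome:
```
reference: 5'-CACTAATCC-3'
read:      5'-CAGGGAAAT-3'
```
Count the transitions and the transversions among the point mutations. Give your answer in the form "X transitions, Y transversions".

Mismatches (1-based):
site 3: C→G (pyrimidine→purine, transversion)
site 4: T→G (pyrimidine→purine, transversion)
site 5: A→G (purine→purine, transition)
site 7: T→A (pyrimidine→purine, transversion)
site 8: C→A (pyrimidine→purine, transversion)
site 9: C→T (pyrimidine→pyrimidine, transition)

2 transitions, 4 transversions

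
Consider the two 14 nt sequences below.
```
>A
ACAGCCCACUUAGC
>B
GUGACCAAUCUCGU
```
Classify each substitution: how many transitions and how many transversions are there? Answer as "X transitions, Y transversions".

Mismatches (1-based):
position 1: A→G (purine→purine, transition)
position 2: C→U (pyrimidine→pyrimidine, transition)
position 3: A→G (purine→purine, transition)
position 4: G→A (purine→purine, transition)
position 7: C→A (pyrimidine→purine, transversion)
position 9: C→U (pyrimidine→pyrimidine, transition)
position 10: U→C (pyrimidine→pyrimidine, transition)
position 12: A→C (purine→pyrimidine, transversion)
position 14: C→U (pyrimidine→pyrimidine, transition)

7 transitions, 2 transversions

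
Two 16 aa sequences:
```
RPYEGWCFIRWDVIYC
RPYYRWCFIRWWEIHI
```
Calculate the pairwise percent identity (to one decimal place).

62.5%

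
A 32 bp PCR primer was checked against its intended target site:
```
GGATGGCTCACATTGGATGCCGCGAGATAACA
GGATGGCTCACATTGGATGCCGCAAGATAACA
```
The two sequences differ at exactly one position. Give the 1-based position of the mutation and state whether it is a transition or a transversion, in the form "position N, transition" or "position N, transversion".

The sequences differ only at position 24: G→A (purine→purine), a transition.

position 24, transition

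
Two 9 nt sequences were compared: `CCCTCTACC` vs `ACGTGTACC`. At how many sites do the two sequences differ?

Mismatches (1-based): site 1: C→A; site 3: C→G; site 5: C→G.

3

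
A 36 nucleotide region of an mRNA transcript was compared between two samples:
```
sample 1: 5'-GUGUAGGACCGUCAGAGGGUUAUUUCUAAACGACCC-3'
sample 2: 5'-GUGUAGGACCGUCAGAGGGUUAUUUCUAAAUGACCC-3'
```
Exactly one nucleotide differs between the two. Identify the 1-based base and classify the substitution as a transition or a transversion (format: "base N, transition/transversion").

The sequences differ only at base 31: C→U (pyrimidine→pyrimidine), a transition.

base 31, transition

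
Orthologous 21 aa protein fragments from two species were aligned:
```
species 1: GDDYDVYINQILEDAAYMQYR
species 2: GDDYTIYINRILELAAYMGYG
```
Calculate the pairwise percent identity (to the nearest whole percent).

6 positions differ (5, 6, 10, 14, 19, 21), so 15 of 21 match: 15/21 = 71.43%.

71%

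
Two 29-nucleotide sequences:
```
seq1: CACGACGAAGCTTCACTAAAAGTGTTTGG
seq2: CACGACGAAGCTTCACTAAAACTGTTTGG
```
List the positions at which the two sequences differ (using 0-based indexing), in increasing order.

Differences at position 21 (G→C).

21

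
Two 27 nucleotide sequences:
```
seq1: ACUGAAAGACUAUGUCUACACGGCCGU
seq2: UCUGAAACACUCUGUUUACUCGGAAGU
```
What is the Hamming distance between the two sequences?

7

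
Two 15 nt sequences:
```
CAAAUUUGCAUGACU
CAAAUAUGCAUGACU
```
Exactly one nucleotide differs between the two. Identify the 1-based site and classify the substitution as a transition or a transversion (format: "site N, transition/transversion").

site 6, transversion

The sequences differ only at site 6: U→A (pyrimidine→purine), a transversion.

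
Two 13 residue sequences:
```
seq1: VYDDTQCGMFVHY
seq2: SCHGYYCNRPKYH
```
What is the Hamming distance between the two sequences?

Comparing position by position, 12 residues differ: 1 (V/S), 2 (Y/C), 3 (D/H), 4 (D/G), 5 (T/Y), 6 (Q/Y), 8 (G/N), 9 (M/R), 10 (F/P), 11 (V/K), 12 (H/Y), 13 (Y/H).

12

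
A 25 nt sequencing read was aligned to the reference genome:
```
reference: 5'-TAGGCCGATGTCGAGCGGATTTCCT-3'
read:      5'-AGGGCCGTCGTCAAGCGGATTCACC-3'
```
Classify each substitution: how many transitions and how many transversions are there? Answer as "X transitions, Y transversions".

5 transitions, 3 transversions

Transitions (purine↔purine or pyrimidine↔pyrimidine): 2 A→G, 9 T→C, 13 G→A, 22 T→C, 25 T→C.
Transversions (purine↔pyrimidine): 1 T→A, 8 A→T, 23 C→A.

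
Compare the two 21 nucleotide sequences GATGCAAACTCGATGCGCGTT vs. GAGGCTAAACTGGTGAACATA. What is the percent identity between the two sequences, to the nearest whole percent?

Mismatches at positions 3, 6, 9, 10, 11, 13, 16, 17, 19, 21 (1-based): 10 of 21.
Identical positions: 11/21 = 52.38% → 52%.

52%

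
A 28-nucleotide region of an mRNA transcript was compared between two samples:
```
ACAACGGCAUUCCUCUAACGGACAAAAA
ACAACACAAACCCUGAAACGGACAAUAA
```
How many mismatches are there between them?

Comparing position by position, 8 sites differ: 6 (G/A), 7 (G/C), 8 (C/A), 10 (U/A), 11 (U/C), 15 (C/G), 16 (U/A), 26 (A/U).

8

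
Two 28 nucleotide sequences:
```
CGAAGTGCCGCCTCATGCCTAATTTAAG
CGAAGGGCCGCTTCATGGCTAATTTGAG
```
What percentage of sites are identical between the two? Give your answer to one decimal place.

4 positions differ (6, 12, 18, 26), so 24 of 28 match: 24/28 = 85.71%.

85.7%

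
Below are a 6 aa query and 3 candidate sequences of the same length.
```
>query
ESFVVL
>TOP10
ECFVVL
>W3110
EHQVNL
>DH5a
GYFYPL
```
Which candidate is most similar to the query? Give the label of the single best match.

TOP10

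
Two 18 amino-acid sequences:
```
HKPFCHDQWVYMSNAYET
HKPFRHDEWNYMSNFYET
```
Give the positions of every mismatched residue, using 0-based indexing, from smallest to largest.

Differences at position 4 (C→R), position 7 (Q→E), position 9 (V→N), position 14 (A→F).

4, 7, 9, 14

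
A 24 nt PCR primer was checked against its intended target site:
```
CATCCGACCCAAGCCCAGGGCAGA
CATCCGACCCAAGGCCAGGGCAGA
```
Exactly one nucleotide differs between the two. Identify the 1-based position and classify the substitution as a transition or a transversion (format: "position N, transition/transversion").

The sequences differ only at position 14: C→G (pyrimidine→purine), a transversion.

position 14, transversion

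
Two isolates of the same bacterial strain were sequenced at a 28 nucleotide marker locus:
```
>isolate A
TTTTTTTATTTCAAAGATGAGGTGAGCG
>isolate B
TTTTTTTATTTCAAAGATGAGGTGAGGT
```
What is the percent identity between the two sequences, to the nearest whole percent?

Mismatches at positions 27, 28 (1-based): 2 of 28.
Identical positions: 26/28 = 92.86% → 93%.

93%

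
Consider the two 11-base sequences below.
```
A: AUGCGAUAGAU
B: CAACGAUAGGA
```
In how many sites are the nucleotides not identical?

Comparing position by position, 5 sites differ: 1 (A/C), 2 (U/A), 3 (G/A), 10 (A/G), 11 (U/A).

5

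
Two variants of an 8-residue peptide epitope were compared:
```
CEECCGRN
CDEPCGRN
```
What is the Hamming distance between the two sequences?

Mismatches (1-based): position 2: E→D; position 4: C→P.

2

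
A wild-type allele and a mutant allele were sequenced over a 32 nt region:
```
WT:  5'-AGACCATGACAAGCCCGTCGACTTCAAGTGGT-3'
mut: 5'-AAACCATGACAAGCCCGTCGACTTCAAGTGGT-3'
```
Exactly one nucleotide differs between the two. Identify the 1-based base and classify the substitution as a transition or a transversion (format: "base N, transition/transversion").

The sequences differ only at base 2: G→A (purine→purine), a transition.

base 2, transition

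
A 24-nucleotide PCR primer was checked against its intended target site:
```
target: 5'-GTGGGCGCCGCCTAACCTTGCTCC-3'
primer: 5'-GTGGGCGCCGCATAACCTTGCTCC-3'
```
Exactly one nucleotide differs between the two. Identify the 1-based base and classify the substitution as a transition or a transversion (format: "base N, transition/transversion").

base 12, transversion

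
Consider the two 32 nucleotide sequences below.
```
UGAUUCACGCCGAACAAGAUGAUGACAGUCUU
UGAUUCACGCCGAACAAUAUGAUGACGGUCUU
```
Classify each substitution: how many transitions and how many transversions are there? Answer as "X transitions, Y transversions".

1 transition, 1 transversion

Mismatches (1-based):
position 18: G→U (purine→pyrimidine, transversion)
position 27: A→G (purine→purine, transition)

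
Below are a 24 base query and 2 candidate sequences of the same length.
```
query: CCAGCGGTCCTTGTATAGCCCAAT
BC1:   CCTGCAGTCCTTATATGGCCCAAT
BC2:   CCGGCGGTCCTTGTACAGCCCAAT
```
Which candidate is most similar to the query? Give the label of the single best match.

BC2

BC1 differs at 4 bases; BC2 differs at 2 bases. The closest is BC2.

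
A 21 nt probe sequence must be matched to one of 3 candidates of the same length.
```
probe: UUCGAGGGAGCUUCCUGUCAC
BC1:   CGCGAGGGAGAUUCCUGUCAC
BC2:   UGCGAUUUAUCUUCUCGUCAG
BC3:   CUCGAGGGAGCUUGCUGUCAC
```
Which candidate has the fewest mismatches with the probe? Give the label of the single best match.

BC1 differs at 3 bases; BC2 differs at 8 bases; BC3 differs at 2 bases. The closest is BC3.

BC3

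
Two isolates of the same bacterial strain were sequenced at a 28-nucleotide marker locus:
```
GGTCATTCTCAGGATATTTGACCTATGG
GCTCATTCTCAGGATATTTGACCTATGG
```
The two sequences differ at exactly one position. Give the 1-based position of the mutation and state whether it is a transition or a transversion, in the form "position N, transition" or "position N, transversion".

The sequences differ only at position 2: G→C (purine→pyrimidine), a transversion.

position 2, transversion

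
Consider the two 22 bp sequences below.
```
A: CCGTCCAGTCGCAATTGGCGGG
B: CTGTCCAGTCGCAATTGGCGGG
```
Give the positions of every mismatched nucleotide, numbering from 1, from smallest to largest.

2

Scanning 1-based: 2: C/T.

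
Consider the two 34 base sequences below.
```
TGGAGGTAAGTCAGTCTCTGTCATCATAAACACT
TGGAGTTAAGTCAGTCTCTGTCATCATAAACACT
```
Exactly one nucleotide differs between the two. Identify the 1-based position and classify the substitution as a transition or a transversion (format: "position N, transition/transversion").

The sequences differ only at position 6: G→T (purine→pyrimidine), a transversion.

position 6, transversion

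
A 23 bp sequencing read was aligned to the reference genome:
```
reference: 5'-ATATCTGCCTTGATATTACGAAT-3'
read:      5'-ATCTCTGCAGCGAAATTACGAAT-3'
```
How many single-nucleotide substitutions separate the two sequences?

Comparing position by position, 5 positions differ: 3 (A/C), 9 (C/A), 10 (T/G), 11 (T/C), 14 (T/A).

5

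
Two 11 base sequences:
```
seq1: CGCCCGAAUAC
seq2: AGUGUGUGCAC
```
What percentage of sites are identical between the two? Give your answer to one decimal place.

Mismatches at positions 1, 3, 4, 5, 7, 8, 9 (1-based): 7 of 11.
Identical positions: 4/11 = 36.36% → 36.4%.

36.4%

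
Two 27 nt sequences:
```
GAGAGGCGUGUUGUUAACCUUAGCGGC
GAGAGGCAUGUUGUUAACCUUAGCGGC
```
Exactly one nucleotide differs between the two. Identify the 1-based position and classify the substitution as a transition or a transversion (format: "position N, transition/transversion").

position 8, transition

Position 8 changes G→A. G is a purine and A is a purine, so this is a transition.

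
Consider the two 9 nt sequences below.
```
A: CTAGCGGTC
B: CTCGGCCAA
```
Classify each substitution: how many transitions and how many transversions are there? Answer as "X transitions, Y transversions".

Mismatches (1-based):
site 3: A→C (purine→pyrimidine, transversion)
site 5: C→G (pyrimidine→purine, transversion)
site 6: G→C (purine→pyrimidine, transversion)
site 7: G→C (purine→pyrimidine, transversion)
site 8: T→A (pyrimidine→purine, transversion)
site 9: C→A (pyrimidine→purine, transversion)

0 transitions, 6 transversions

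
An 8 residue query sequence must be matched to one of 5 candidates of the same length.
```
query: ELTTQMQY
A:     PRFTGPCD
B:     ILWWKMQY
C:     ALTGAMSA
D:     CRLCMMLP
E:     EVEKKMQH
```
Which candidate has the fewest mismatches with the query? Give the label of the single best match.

Hamming distances to query — A: 7; B: 4; C: 5; D: 7; E: 5.
Smallest is B with 4 mismatches.

B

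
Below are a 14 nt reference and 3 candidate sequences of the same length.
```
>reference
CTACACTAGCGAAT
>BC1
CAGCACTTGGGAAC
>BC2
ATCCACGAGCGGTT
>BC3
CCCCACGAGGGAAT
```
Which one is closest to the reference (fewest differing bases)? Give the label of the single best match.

BC3

Hamming distances to reference — BC1: 5; BC2: 5; BC3: 4.
Smallest is BC3 with 4 mismatches.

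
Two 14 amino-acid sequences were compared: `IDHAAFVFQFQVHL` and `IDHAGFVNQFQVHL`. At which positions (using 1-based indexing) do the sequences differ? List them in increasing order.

Scanning 1-based: 5: A/G; 8: F/N.

5, 8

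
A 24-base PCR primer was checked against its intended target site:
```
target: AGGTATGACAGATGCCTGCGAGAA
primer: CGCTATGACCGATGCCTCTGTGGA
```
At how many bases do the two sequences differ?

7

Mismatches (1-based): base 1: A→C; base 3: G→C; base 10: A→C; base 18: G→C; base 19: C→T; base 21: A→T; base 23: A→G.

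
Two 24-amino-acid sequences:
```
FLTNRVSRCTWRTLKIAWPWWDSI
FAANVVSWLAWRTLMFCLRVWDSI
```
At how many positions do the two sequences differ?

Comparing position by position, 12 positions differ: 2 (L/A), 3 (T/A), 5 (R/V), 8 (R/W), 9 (C/L), 10 (T/A), 15 (K/M), 16 (I/F), 17 (A/C), 18 (W/L), 19 (P/R), 20 (W/V).

12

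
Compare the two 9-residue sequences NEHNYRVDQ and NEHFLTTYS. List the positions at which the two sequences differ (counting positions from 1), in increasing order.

4, 5, 6, 7, 8, 9

Differences at position 4 (N→F), position 5 (Y→L), position 6 (R→T), position 7 (V→T), position 8 (D→Y), position 9 (Q→S).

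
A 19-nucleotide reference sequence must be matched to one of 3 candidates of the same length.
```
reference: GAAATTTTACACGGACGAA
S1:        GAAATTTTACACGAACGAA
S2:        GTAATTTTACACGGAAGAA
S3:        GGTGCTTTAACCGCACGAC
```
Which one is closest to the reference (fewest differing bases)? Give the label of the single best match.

Hamming distances to reference — S1: 1; S2: 2; S3: 8.
Smallest is S1 with 1 mismatch.

S1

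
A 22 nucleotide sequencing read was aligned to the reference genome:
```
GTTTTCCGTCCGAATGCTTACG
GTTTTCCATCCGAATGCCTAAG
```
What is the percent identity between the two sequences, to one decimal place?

3 positions differ (8, 18, 21), so 19 of 22 match: 19/22 = 86.36%.

86.4%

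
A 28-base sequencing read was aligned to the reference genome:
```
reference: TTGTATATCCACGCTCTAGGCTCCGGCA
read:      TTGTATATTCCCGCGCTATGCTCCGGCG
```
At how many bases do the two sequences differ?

The sequences differ at bases 9, 11, 15, 19, 28 (1-based) — 5 in total.

5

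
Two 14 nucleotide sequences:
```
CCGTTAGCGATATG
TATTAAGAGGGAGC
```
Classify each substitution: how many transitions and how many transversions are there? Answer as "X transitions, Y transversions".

Mismatches (1-based):
position 1: C→T (pyrimidine→pyrimidine, transition)
position 2: C→A (pyrimidine→purine, transversion)
position 3: G→T (purine→pyrimidine, transversion)
position 5: T→A (pyrimidine→purine, transversion)
position 8: C→A (pyrimidine→purine, transversion)
position 10: A→G (purine→purine, transition)
position 11: T→G (pyrimidine→purine, transversion)
position 13: T→G (pyrimidine→purine, transversion)
position 14: G→C (purine→pyrimidine, transversion)

2 transitions, 7 transversions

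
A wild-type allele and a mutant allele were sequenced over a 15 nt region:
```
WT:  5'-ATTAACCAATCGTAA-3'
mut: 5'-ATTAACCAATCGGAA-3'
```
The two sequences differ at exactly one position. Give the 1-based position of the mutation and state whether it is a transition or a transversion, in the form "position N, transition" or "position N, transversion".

The sequences differ only at position 13: T→G (pyrimidine→purine), a transversion.

position 13, transversion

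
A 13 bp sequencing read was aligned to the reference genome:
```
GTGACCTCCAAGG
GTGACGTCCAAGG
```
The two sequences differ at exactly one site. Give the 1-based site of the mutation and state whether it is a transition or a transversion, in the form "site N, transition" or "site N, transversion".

site 6, transversion

Site 6 changes C→G. C is a pyrimidine and G is a purine, so this is a transversion.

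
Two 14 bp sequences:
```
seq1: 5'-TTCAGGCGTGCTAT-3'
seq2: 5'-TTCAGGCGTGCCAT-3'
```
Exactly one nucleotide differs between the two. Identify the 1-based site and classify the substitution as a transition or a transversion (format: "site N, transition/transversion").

site 12, transition

The sequences differ only at site 12: T→C (pyrimidine→pyrimidine), a transition.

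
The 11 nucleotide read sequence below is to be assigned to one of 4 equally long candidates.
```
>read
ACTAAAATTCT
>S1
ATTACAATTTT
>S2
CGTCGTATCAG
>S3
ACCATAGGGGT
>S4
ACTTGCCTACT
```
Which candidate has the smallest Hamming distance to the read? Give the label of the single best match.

Hamming distances to read — S1: 3; S2: 8; S3: 6; S4: 5.
Smallest is S1 with 3 mismatches.

S1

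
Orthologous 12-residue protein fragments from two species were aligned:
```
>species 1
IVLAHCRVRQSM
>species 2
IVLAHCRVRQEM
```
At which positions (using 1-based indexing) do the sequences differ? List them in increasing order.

Differences at position 11 (S→E).

11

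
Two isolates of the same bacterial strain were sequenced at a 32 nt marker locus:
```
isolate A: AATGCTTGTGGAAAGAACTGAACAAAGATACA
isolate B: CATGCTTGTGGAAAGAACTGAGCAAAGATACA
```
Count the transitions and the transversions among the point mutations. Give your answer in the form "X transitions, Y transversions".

1 transition, 1 transversion

Mismatches (1-based):
site 1: A→C (purine→pyrimidine, transversion)
site 22: A→G (purine→purine, transition)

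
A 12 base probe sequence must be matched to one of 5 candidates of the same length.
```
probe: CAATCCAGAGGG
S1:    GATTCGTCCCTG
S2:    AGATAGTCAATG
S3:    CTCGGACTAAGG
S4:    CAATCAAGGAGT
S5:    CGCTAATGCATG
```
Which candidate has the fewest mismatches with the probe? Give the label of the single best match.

S4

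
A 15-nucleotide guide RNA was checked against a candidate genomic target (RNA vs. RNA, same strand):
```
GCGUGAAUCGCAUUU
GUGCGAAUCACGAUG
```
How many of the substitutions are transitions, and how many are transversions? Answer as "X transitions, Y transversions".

4 transitions, 2 transversions

Mismatches (1-based):
position 2: C→U (pyrimidine→pyrimidine, transition)
position 4: U→C (pyrimidine→pyrimidine, transition)
position 10: G→A (purine→purine, transition)
position 12: A→G (purine→purine, transition)
position 13: U→A (pyrimidine→purine, transversion)
position 15: U→G (pyrimidine→purine, transversion)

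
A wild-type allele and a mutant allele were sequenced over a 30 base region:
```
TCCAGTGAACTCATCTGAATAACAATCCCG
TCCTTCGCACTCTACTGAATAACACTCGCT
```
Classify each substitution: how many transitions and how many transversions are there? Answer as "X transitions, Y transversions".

1 transition, 8 transversions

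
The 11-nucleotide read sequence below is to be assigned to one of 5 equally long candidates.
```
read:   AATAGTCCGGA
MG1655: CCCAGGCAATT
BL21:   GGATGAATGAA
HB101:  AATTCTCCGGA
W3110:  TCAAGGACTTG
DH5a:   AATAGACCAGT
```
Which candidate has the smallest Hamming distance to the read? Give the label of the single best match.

HB101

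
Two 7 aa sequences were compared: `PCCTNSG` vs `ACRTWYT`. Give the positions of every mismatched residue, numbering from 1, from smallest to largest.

1, 3, 5, 6, 7

Scanning 1-based: 1: P/A; 3: C/R; 5: N/W; 6: S/Y; 7: G/T.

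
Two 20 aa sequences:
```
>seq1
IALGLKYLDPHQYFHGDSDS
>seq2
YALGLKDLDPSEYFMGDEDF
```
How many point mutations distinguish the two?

7

Mismatches (1-based): position 1: I→Y; position 7: Y→D; position 11: H→S; position 12: Q→E; position 15: H→M; position 18: S→E; position 20: S→F.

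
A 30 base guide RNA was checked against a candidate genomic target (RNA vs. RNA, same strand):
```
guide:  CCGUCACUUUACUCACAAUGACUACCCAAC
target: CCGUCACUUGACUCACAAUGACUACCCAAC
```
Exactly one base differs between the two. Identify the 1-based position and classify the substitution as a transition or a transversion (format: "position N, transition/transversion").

position 10, transversion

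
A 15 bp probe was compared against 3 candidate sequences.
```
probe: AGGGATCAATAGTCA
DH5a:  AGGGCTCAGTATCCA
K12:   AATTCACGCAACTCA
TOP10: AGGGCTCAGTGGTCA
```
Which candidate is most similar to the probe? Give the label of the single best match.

Hamming distances to probe — DH5a: 4; K12: 9; TOP10: 3.
Smallest is TOP10 with 3 mismatches.

TOP10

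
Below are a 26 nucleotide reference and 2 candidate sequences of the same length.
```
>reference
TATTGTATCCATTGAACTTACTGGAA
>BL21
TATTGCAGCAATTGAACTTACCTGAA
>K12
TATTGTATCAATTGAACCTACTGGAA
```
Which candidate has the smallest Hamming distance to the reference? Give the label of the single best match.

K12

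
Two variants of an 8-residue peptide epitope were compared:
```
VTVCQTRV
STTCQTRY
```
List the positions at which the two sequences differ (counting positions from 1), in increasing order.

Scanning 1-based: 1: V/S; 3: V/T; 8: V/Y.

1, 3, 8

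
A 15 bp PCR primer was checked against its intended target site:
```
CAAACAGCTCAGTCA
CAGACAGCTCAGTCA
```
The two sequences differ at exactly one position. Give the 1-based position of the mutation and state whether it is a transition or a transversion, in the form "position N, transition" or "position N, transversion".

position 3, transition

Position 3 changes A→G. A is a purine and G is a purine, so this is a transition.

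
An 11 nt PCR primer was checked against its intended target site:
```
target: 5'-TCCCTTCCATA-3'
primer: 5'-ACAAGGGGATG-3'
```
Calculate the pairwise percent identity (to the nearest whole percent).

27%

8 positions differ (1, 3, 4, 5, 6, 7, 8, 11), so 3 of 11 match: 3/11 = 27.27%.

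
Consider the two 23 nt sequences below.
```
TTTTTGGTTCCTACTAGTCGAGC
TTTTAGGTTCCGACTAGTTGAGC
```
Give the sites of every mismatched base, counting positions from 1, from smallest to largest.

5, 12, 19

Differences at site 5 (T→A), site 12 (T→G), site 19 (C→T).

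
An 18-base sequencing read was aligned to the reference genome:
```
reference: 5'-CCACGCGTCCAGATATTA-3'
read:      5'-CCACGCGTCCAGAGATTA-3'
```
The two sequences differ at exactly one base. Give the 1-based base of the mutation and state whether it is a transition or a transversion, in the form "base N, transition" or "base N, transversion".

base 14, transversion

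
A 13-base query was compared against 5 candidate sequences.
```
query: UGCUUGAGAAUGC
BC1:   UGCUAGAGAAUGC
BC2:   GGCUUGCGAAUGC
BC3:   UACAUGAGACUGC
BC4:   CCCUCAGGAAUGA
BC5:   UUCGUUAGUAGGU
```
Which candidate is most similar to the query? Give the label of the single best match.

BC1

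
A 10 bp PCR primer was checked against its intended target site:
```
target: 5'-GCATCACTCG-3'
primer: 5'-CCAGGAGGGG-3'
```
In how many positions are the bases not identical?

Comparing position by position, 6 positions differ: 1 (G/C), 4 (T/G), 5 (C/G), 7 (C/G), 8 (T/G), 9 (C/G).

6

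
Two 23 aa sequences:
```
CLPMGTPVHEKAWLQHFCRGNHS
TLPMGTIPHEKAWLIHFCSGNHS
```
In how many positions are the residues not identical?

5

The sequences differ at positions 1, 7, 8, 15, 19 (1-based) — 5 in total.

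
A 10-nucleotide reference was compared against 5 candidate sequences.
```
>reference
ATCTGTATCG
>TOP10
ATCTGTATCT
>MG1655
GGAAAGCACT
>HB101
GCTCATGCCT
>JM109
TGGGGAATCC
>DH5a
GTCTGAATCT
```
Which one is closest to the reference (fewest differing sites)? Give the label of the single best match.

TOP10

Hamming distances to reference — TOP10: 1; MG1655: 9; HB101: 8; JM109: 6; DH5a: 3.
Smallest is TOP10 with 1 mismatch.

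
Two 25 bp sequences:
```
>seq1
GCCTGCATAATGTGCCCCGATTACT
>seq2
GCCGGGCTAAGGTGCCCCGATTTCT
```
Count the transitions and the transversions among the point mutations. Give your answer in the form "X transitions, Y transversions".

Transitions (purine↔purine or pyrimidine↔pyrimidine): none.
Transversions (purine↔pyrimidine): 4 T→G, 6 C→G, 7 A→C, 11 T→G, 23 A→T.

0 transitions, 5 transversions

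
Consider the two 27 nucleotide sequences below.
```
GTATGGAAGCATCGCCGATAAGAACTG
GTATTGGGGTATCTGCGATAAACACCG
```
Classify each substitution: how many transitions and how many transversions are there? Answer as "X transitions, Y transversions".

5 transitions, 4 transversions

Mismatches (1-based):
position 5: G→T (purine→pyrimidine, transversion)
position 7: A→G (purine→purine, transition)
position 8: A→G (purine→purine, transition)
position 10: C→T (pyrimidine→pyrimidine, transition)
position 14: G→T (purine→pyrimidine, transversion)
position 15: C→G (pyrimidine→purine, transversion)
position 22: G→A (purine→purine, transition)
position 23: A→C (purine→pyrimidine, transversion)
position 26: T→C (pyrimidine→pyrimidine, transition)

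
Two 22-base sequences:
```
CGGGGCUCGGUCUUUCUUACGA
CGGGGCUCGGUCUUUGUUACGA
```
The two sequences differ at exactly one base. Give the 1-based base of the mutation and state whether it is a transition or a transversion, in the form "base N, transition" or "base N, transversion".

base 16, transversion

Base 16 changes C→G. C is a pyrimidine and G is a purine, so this is a transversion.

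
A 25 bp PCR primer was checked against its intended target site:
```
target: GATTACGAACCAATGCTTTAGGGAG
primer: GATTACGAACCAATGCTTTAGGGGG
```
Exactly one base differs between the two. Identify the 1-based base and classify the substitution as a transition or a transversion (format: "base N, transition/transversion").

base 24, transition

The sequences differ only at base 24: A→G (purine→purine), a transition.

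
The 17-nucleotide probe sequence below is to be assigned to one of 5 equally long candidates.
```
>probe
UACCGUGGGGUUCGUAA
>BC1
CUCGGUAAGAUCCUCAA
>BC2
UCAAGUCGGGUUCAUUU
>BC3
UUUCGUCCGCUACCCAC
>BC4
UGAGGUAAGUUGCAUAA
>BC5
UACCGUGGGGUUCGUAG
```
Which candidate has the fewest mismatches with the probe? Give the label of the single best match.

BC1 differs at 9 bases; BC2 differs at 7 bases; BC3 differs at 9 bases; BC4 differs at 8 bases; BC5 differs at 1 base. The closest is BC5.

BC5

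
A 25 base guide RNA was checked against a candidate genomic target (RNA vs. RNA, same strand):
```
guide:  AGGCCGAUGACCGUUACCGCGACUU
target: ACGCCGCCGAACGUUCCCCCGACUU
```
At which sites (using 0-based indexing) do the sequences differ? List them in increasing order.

Scanning 0-based: 1: G/C; 6: A/C; 7: U/C; 10: C/A; 15: A/C; 18: G/C.

1, 6, 7, 10, 15, 18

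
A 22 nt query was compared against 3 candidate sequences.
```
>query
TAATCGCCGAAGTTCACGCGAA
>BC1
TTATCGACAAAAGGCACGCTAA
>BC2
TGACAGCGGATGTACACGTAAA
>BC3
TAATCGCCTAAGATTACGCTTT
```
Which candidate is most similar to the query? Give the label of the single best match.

BC3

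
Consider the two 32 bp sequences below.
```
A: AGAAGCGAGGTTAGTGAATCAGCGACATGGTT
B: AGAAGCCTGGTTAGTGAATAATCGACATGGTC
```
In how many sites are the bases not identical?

5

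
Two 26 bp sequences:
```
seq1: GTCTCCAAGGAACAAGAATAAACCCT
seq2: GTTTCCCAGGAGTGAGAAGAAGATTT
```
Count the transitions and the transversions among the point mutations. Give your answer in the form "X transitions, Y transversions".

Mismatches (1-based):
base 3: C→T (pyrimidine→pyrimidine, transition)
base 7: A→C (purine→pyrimidine, transversion)
base 12: A→G (purine→purine, transition)
base 13: C→T (pyrimidine→pyrimidine, transition)
base 14: A→G (purine→purine, transition)
base 19: T→G (pyrimidine→purine, transversion)
base 22: A→G (purine→purine, transition)
base 23: C→A (pyrimidine→purine, transversion)
base 24: C→T (pyrimidine→pyrimidine, transition)
base 25: C→T (pyrimidine→pyrimidine, transition)

7 transitions, 3 transversions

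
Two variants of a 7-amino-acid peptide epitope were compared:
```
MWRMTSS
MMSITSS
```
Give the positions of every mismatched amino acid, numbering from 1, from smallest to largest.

2, 3, 4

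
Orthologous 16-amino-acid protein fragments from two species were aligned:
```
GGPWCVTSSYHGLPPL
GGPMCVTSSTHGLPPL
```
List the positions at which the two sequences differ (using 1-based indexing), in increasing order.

Scanning 1-based: 4: W/M; 10: Y/T.

4, 10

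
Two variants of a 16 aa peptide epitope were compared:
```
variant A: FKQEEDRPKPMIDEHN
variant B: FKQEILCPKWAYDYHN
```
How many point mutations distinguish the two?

Mismatches (1-based): residue 5: E→I; residue 6: D→L; residue 7: R→C; residue 10: P→W; residue 11: M→A; residue 12: I→Y; residue 14: E→Y.

7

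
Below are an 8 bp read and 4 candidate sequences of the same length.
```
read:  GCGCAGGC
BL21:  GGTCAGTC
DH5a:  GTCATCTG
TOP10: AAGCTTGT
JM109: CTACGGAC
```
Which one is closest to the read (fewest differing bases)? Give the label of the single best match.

BL21

Hamming distances to read — BL21: 3; DH5a: 7; TOP10: 5; JM109: 5.
Smallest is BL21 with 3 mismatches.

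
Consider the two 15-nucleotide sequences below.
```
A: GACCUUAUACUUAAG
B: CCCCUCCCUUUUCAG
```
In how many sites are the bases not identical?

Comparing position by position, 8 sites differ: 1 (G/C), 2 (A/C), 6 (U/C), 7 (A/C), 8 (U/C), 9 (A/U), 10 (C/U), 13 (A/C).

8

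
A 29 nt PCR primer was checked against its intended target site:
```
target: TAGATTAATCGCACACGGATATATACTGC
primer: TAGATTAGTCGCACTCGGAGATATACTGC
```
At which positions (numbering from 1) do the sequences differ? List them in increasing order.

Differences at position 8 (A→G), position 15 (A→T), position 20 (T→G).

8, 15, 20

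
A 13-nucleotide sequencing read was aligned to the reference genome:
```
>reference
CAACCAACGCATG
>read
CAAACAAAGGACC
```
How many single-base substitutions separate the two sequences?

Mismatches (1-based): position 4: C→A; position 8: C→A; position 10: C→G; position 12: T→C; position 13: G→C.

5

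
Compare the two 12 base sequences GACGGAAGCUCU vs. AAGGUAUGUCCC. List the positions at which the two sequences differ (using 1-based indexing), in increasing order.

Scanning 1-based: 1: G/A; 3: C/G; 5: G/U; 7: A/U; 9: C/U; 10: U/C; 12: U/C.

1, 3, 5, 7, 9, 10, 12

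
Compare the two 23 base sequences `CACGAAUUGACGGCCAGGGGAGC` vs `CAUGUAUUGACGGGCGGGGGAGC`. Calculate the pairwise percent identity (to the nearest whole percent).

Mismatches at positions 3, 5, 14, 16 (1-based): 4 of 23.
Identical positions: 19/23 = 82.61% → 83%.

83%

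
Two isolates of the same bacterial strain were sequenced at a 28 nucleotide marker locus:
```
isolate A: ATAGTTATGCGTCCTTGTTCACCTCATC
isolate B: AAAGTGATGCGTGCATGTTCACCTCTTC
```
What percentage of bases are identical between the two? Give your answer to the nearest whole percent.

82%

5 positions differ (2, 6, 13, 15, 26), so 23 of 28 match: 23/28 = 82.14%.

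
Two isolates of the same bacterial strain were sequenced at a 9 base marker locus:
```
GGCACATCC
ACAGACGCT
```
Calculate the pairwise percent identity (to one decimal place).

11.1%

Mismatches at positions 1, 2, 3, 4, 5, 6, 7, 9 (1-based): 8 of 9.
Identical positions: 1/9 = 11.11% → 11.1%.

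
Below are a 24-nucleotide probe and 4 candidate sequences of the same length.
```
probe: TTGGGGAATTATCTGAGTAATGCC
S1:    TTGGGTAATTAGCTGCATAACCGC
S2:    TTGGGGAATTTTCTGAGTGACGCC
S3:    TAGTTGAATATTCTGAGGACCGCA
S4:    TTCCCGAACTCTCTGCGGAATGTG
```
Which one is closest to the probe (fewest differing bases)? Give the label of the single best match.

S2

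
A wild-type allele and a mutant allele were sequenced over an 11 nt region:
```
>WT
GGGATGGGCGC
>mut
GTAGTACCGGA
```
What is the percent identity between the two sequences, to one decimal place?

27.3%

Mismatches at positions 2, 3, 4, 6, 7, 8, 9, 11 (1-based): 8 of 11.
Identical positions: 3/11 = 27.27% → 27.3%.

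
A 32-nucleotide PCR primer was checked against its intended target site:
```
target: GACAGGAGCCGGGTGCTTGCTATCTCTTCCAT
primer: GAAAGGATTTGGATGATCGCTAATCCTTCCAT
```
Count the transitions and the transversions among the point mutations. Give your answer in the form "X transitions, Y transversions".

Mismatches (1-based):
site 3: C→A (pyrimidine→purine, transversion)
site 8: G→T (purine→pyrimidine, transversion)
site 9: C→T (pyrimidine→pyrimidine, transition)
site 10: C→T (pyrimidine→pyrimidine, transition)
site 13: G→A (purine→purine, transition)
site 16: C→A (pyrimidine→purine, transversion)
site 18: T→C (pyrimidine→pyrimidine, transition)
site 23: T→A (pyrimidine→purine, transversion)
site 24: C→T (pyrimidine→pyrimidine, transition)
site 25: T→C (pyrimidine→pyrimidine, transition)

6 transitions, 4 transversions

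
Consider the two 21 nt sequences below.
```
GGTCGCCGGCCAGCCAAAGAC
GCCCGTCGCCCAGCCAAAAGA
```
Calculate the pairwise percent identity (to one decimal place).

66.7%

7 positions differ (2, 3, 6, 9, 19, 20, 21), so 14 of 21 match: 14/21 = 66.67%.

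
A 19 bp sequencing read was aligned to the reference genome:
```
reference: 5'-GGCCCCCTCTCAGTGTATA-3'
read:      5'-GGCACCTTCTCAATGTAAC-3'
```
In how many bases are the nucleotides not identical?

Mismatches (1-based): base 4: C→A; base 7: C→T; base 13: G→A; base 18: T→A; base 19: A→C.

5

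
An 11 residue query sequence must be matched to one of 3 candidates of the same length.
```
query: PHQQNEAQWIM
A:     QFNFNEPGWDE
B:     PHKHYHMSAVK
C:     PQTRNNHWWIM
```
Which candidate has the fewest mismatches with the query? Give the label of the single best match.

Hamming distances to query — A: 8; B: 9; C: 6.
Smallest is C with 6 mismatches.

C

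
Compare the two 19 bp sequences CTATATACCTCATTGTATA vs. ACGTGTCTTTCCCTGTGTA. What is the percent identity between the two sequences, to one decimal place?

10 positions differ (1, 2, 3, 5, 7, 8, 9, 12, 13, 17), so 9 of 19 match: 9/19 = 47.37%.

47.4%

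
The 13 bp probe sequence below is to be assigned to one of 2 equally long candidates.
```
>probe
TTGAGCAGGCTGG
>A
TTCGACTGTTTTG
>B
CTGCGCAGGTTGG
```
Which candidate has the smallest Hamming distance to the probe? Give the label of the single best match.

Hamming distances to probe — A: 7; B: 3.
Smallest is B with 3 mismatches.

B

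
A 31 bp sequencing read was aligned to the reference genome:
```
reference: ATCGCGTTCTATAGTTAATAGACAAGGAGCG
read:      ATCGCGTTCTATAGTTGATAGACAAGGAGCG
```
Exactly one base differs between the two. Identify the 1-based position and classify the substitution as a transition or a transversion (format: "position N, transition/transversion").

Position 17 changes A→G. A is a purine and G is a purine, so this is a transition.

position 17, transition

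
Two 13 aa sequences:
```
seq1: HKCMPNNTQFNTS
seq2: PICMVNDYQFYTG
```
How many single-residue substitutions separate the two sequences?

The sequences differ at residues 1, 2, 5, 7, 8, 11, 13 (1-based) — 7 in total.

7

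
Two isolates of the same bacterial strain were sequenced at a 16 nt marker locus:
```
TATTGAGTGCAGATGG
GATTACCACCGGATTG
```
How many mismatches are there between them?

8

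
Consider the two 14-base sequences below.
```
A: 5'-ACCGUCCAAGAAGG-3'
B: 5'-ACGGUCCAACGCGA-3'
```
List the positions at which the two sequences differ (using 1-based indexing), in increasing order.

Differences at position 3 (C→G), position 10 (G→C), position 11 (A→G), position 12 (A→C), position 14 (G→A).

3, 10, 11, 12, 14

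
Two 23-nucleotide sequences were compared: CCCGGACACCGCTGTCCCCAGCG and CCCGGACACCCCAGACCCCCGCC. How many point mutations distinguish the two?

Comparing position by position, 5 positions differ: 11 (G/C), 13 (T/A), 15 (T/A), 20 (A/C), 23 (G/C).

5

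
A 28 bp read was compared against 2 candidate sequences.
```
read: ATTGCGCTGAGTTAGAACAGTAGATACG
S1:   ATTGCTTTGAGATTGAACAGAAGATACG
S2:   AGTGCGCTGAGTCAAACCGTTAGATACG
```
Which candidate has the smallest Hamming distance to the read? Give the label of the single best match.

S1 differs at 5 positions; S2 differs at 6 positions. The closest is S1.

S1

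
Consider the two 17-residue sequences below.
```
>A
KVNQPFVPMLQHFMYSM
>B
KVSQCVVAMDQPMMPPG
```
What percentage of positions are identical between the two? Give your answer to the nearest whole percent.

10 positions differ (3, 5, 6, 8, 10, 12, 13, 15, 16, 17), so 7 of 17 match: 7/17 = 41.18%.

41%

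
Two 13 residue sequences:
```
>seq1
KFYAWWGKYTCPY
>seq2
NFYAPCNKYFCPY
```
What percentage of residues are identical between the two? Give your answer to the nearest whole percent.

Mismatches at positions 1, 5, 6, 7, 10 (1-based): 5 of 13.
Identical positions: 8/13 = 61.54% → 62%.

62%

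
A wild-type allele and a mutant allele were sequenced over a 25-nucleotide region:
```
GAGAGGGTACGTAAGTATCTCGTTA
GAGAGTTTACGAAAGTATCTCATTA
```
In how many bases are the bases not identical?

Mismatches (1-based): base 6: G→T; base 7: G→T; base 12: T→A; base 22: G→A.

4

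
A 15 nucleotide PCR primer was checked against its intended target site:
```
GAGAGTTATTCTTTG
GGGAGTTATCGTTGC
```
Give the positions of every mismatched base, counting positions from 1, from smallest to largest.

Differences at position 2 (A→G), position 10 (T→C), position 11 (C→G), position 14 (T→G), position 15 (G→C).

2, 10, 11, 14, 15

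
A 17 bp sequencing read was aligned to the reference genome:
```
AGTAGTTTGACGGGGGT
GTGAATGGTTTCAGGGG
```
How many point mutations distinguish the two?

12

Comparing position by position, 12 positions differ: 1 (A/G), 2 (G/T), 3 (T/G), 5 (G/A), 7 (T/G), 8 (T/G), 9 (G/T), 10 (A/T), 11 (C/T), 12 (G/C), 13 (G/A), 17 (T/G).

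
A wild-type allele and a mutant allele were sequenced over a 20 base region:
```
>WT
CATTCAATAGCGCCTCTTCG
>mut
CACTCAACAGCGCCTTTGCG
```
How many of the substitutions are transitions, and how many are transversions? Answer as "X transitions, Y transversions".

3 transitions, 1 transversion

Mismatches (1-based):
base 3: T→C (pyrimidine→pyrimidine, transition)
base 8: T→C (pyrimidine→pyrimidine, transition)
base 16: C→T (pyrimidine→pyrimidine, transition)
base 18: T→G (pyrimidine→purine, transversion)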